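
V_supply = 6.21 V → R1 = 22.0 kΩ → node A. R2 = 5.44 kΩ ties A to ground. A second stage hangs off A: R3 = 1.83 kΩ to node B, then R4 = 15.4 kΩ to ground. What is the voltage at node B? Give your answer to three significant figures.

V_B ≈ 0.878 V

Node A sees R2 in parallel with the series input of stage 2, R3 + R4 = 17.23 kΩ.
Effective lower resistance at A: R2 ‖ 17.23 = 4.135 kΩ.
V_A = 6.21 × 4.135/(22.0 + 4.135) = 0.9824 V.
Stage 2 is unloaded, so V_B = V_A · R4/(R3+R4) = 0.9824 × 15.4/17.23 = 0.8781 V.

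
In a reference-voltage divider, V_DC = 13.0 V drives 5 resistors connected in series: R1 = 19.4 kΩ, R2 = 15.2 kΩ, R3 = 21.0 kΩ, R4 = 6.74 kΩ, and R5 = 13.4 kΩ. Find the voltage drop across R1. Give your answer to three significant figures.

V ≈ 3.33 V

Series total: ΣR = 19.4 + 15.2 + 21.0 + 6.74 + 13.4 = 75.74 kΩ.
By the voltage-divider rule, V = 13.0 × 19.40/75.74 = 3.330 V.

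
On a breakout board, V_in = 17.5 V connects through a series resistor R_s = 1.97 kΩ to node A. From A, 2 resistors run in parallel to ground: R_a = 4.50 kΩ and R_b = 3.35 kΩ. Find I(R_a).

I ≈ 1.92 mA

Equivalent of the parallel group: R_p = 1.920 kΩ.
Node voltage V_A = V_in · R_p/(R_s + R_p) = 17.5 × 0.4936 = 8.638 V.
I(R_a) = V_A / R_a = 8.638/4.50 = 1.920 mA.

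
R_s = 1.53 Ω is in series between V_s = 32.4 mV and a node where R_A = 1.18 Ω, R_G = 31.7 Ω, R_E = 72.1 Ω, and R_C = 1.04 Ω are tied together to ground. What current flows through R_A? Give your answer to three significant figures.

Equivalent of the parallel group: R_p = 0.5393 Ω.
Node voltage V_A = V_s · R_p/(R_s + R_p) = 32.4 × 0.2606 = 8.444 mV.
Branch current I = V_A/R_A = 8.444/1.18 = 7.156 mA.

I ≈ 7.16 mA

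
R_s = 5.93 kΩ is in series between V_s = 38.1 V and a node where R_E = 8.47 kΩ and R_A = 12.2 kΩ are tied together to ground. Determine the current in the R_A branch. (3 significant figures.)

I ≈ 1.43 mA

Parallel bank: R_p = 1/(1/8.47 + 1/12.2) = 4.999 kΩ.
Node voltage V_A = V_s · R_p/(R_s + R_p) = 38.1 × 0.4574 = 17.43 V.
Branch current I = V_A/R_A = 17.43/12.2 = 1.428 mA.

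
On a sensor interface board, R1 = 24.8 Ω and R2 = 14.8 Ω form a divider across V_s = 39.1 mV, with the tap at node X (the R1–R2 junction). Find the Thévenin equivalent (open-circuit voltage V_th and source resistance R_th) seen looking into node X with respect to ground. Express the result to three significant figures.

V_th ≈ 14.6 mV, R_th ≈ 9.27 Ω

Open-circuit (no load on X): V_th = V_s · R2/(R1 + R2) = 39.1 × 14.8/(24.80 + 14.8) = 14.61 mV.
Looking into X with the source shorted: R_th = R1·R2/(R1+R2) = 24.80 × 14.8/39.60 = 9.269 Ω.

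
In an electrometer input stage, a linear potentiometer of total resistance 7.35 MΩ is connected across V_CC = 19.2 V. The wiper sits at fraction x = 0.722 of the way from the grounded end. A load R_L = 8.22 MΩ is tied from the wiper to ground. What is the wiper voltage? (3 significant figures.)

Lower segment x·R_p = 5.307 MΩ; upper segment (1−x)·R_p = 2.043 MΩ.
(x·R_p) ‖ R_L = 3.225 MΩ.
Loaded-divider output: V_out = 19.2 × 0.6121 = 11.75 V.

V_out ≈ 11.8 V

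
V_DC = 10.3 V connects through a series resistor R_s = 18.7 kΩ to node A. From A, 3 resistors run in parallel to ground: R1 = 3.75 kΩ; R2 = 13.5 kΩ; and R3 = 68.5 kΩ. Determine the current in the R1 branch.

I ≈ 0.359 mA

Equivalent of the parallel group: R_p = 2.814 kΩ.
V_A = 10.3 × 2.814/21.51 = 1.347 V.
Branch current I = V_A/R1 = 1.347/3.75 = 0.3593 mA.
(Equivalently: I_total = 0.4788 mA, then current-divider fraction G_k/ΣG = 0.7505.)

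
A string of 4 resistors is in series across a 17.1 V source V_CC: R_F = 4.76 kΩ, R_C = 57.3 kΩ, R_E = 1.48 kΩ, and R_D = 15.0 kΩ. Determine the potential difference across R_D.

Total series resistance ΣR = 4.76 + 57.3 + 1.48 + 15.0 = 78.54 kΩ.
By the voltage-divider rule, V = 17.1 × 15.00/78.54 = 3.266 V.

V ≈ 3.27 V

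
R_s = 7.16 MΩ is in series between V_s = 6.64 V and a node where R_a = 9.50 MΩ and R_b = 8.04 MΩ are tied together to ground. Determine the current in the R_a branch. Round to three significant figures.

Parallel bank: R_p = 1/(1/9.50 + 1/8.04) = 4.355 MΩ.
V_A by voltage divider: V_A = 6.64 × 4.355/(7.16 + 4.355) = 2.511 V.
I(R_a) = V_A / R_a = 2.511/9.50 = 0.2643 µA.

I ≈ 0.264 µA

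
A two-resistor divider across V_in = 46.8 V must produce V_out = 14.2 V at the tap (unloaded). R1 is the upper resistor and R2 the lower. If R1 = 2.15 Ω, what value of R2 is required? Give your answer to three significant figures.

R2 ≈ 0.937 Ω

V_out/V_in = R2/(R1+R2) = 0.3034.
Rearranging, R2 = R1·k/(1−k) = 2.15 × 0.4356 = 0.9365 Ω.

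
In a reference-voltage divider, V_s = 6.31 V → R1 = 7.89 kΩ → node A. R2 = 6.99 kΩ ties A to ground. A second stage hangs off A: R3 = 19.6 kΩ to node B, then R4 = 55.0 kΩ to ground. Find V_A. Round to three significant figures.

Looking into the second stage from A: R3 + R4 = 74.60 kΩ appears in parallel with R2.
Effective lower resistance at A: R2 ‖ 74.60 = 6.391 kΩ.
So V_A = 6.31 × 0.4475 = 2.824 V.

V_A ≈ 2.82 V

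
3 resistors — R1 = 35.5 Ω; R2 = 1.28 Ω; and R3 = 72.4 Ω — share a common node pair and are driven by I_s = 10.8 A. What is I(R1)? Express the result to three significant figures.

Conductances: ΣG = 1/35.5 + 1/1.28 + 1/72.4 = 0.8232 (1/Ω).
Current divider: I(R1) = I_s · G_k/ΣG = 10.8 × (0.02817/0.8232) = 10.8 × 0.03422 = 0.3696 A.

I ≈ 0.370 A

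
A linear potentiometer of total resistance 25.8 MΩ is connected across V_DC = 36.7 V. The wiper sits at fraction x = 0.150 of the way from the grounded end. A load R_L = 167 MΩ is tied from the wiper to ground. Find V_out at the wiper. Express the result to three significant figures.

V_out ≈ 5.40 V

Lower segment x·R_p = 3.870 MΩ; upper segment (1−x)·R_p = 21.93 MΩ.
(x·R_p) ‖ R_L = 3.782 MΩ.
Then V_out = V_DC · 3.782/(21.93 + 3.782) = 5.399 V.
(Unloaded: V_out = x·V_DC = 5.50 V.)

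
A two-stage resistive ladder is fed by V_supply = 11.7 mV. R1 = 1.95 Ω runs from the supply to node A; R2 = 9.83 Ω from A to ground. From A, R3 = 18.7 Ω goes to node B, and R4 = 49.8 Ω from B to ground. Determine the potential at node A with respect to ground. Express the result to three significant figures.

V_A ≈ 9.54 mV

Node A sees R2 in parallel with the series input of stage 2, R3 + R4 = 68.50 Ω.
R2 ‖ (R3+R4) = 8.596 Ω.
First divider: V_A = V_supply · 8.596/(1.95 + 8.596) = 9.537 mV.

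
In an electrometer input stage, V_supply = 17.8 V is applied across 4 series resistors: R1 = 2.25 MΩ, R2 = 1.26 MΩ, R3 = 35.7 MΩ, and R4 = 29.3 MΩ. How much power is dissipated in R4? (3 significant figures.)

ΣR = 68.51 MΩ → I = 17.8/68.51 = 0.2598 µA.
V(R4) = I·R = 7.613 V; P = V·I = 7.613 × 0.2598 = 1.978 µW.

P ≈ 1.98 µW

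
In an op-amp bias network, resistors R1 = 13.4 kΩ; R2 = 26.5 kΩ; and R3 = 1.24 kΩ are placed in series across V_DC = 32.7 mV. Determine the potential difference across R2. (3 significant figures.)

Total series resistance ΣR = 13.4 + 26.5 + 1.24 = 41.14 kΩ.
V = V_DC · R/ΣR = 32.7 × 0.6441 = 21.06 mV.

V ≈ 21.1 mV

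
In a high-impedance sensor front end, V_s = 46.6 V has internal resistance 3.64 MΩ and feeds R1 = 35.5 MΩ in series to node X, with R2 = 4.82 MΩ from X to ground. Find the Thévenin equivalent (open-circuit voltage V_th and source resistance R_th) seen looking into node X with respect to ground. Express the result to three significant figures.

R1' = 3.64 + 35.5 = 39.14 MΩ (source resistance + R1).
With X open, the divider is unloaded: V_th = 46.6 × 4.82/43.96 = 5.109 V.
With V_s suppressed (replaced by a short), R_th = R1' ‖ R2 = (39.14 × 4.82)/(39.14 + 4.82) = 4.292 MΩ.

V_th ≈ 5.11 V, R_th ≈ 4.29 MΩ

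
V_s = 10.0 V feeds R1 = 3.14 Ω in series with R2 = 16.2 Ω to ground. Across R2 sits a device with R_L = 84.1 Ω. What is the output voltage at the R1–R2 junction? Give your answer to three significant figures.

V_out ≈ 8.12 V

The load sits in parallel with R2, giving an effective lower resistance R2' = R2·R_L/(R2+R_L) = 13.58 Ω.
Then V_out = V_s · R2'/(R1 + R2') = 10.0 × 13.58/16.72 = 8.122 V.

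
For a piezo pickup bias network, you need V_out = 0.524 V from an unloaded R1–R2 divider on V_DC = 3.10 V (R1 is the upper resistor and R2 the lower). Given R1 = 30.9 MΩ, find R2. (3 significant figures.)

The divider ratio is R2/(R1+R2) = 0.524/3.10 = 0.1690.
So R2 = R1 · V_out/(V_DC − V_out) = 30.9 × 0.524/(3.10 − 0.524) = 30.9 × 0.2034 = 6.286 MΩ.

R2 ≈ 6.29 MΩ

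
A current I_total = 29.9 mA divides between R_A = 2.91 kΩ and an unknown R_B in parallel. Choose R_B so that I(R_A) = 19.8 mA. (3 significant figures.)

R_B ≈ 5.70 kΩ

In a two-way split, I_A/I_total = R_B/(R_A + R_B).
With f = 0.6622, R_B = R_A · f/(1−f) = 2.91 × 1.960 = 5.705 kΩ.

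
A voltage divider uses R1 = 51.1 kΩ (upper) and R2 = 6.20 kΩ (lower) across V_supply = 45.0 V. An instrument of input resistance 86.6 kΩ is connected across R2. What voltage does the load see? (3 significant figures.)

V_out ≈ 4.58 V

The load sits in parallel with R2, giving an effective lower resistance R2' = R2·R_L/(R2+R_L) = 5.786 kΩ.
Voltage divider with the loaded lower leg: V_out = 45.0 × 5.786/(51.1 + 5.786) = 45.0 × 0.1017 = 4.577 V.
(Unloaded it would be 4.87 V; the load pulls it down.)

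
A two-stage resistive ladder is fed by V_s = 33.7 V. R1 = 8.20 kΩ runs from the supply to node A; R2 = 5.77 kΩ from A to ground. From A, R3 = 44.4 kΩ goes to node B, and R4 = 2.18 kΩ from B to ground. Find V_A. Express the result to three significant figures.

V_A ≈ 13.0 V

Node A sees R2 in parallel with the series input of stage 2, R3 + R4 = 46.58 kΩ.
Effective lower resistance at A: R2 ‖ 46.58 = 5.134 kΩ.
So V_A = 33.7 × 0.3850 = 12.98 V.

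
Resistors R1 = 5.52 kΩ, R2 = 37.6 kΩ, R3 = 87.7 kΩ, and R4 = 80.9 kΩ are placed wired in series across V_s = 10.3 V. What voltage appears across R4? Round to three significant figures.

V ≈ 3.94 V

ΣR = 5.52 + 37.6 + 87.7 + 80.9 = 211.7 kΩ.
By the voltage-divider rule, V = 10.3 × 80.90/211.7 = 3.936 V.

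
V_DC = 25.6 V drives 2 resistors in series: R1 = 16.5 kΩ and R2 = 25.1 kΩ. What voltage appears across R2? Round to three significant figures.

V ≈ 15.4 V

Series total: ΣR = 16.5 + 25.1 = 41.60 kΩ.
V = V_DC · R/ΣR = 25.6 × 0.6034 = 15.45 V.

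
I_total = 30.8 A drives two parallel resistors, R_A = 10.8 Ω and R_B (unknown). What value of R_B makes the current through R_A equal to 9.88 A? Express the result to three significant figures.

In a two-way split, I_A/I_total = R_B/(R_A + R_B).
With f = 0.3208, R_B = R_A · f/(1−f) = 10.8 × 0.4723 = 5.101 Ω.

R_B ≈ 5.10 Ω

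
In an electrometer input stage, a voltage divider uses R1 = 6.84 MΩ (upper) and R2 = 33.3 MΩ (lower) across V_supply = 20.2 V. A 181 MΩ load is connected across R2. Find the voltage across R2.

R2 ‖ R_L = (33.3 × 181)/(33.3 + 181) = 28.13 MΩ.
Voltage divider with the loaded lower leg: V_out = 20.2 × 28.13/(6.84 + 28.13) = 20.2 × 0.8044 = 16.25 V.

V_out ≈ 16.2 V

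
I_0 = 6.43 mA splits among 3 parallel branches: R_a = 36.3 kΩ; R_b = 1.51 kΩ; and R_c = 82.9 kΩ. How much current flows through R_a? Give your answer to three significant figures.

I ≈ 0.252 mA

Total conductance ΣG = 1/36.3 + 1/1.51 + 1/82.9 = 0.7019 (units of 1/kΩ).
R_a takes the fraction G_k/ΣG = 0.02755/0.7019 = 0.03925, so I = 6.43 × 0.03925 = 0.2524 mA.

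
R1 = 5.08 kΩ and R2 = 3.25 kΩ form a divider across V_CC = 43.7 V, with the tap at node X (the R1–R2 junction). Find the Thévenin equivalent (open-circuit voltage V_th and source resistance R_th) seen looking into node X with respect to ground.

V_th is the unloaded tap voltage: V_CC · R2/(R1+R2) = 43.7 × 0.3902 = 17.05 V.
Zeroing V_CC shorts the top of R1 to ground, so R_th = R1 ‖ R2 = 1.982 kΩ.

V_th ≈ 17.0 V, R_th ≈ 1.98 kΩ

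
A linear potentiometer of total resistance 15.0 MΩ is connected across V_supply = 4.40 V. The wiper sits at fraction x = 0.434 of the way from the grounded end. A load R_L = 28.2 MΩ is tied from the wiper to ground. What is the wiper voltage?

Lower segment x·R_p = 6.510 MΩ; upper segment (1−x)·R_p = 8.490 MΩ.
(x·R_p) ‖ R_L = 5.289 MΩ.
Loaded-divider output: V_out = 4.40 × 0.3838 = 1.689 V.

V_out ≈ 1.69 V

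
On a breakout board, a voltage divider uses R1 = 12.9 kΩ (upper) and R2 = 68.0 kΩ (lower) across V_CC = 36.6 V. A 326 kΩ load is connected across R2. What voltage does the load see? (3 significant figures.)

First combine the lower leg with the load: R2 ‖ R_L = 56.26 kΩ.
Then V_out = V_CC · R2'/(R1 + R2') = 36.6 × 56.26/69.16 = 29.77 V.

V_out ≈ 29.8 V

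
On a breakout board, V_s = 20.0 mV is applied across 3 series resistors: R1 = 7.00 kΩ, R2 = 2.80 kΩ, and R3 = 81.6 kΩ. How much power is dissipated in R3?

Series current I = V_s/ΣR = 20.0/91.40 = 0.2188 µA.
P(R3) = I²·R3 = (0.2188)² × 81.6 = 3.907 nW.

P ≈ 3.91 nW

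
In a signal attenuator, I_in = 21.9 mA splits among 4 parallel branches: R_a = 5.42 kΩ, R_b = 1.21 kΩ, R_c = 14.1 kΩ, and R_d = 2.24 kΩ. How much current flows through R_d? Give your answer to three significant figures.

ΣG = 1/5.42 + 1/1.21 + 1/14.1 + 1/2.24 = 1.528.
R_d takes the fraction G_k/ΣG = 0.4464/1.528 = 0.2921, so I = 21.9 × 0.2921 = 6.397 mA.

I ≈ 6.40 mA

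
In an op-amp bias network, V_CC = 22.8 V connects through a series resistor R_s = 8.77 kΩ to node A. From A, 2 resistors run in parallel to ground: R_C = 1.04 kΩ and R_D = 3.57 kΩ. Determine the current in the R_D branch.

I ≈ 0.537 mA

Equivalent of the parallel group: R_p = 0.8054 kΩ.
Node voltage V_A = V_CC · R_p/(R_s + R_p) = 22.8 × 0.08411 = 1.918 V.
Branch current I = V_A/R_D = 1.918/3.57 = 0.5372 mA.
(Equivalently: I_total = 2.381 mA, then current-divider fraction G_k/ΣG = 0.2256.)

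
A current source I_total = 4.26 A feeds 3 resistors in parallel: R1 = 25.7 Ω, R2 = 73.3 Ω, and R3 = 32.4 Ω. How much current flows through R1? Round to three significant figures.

I ≈ 1.99 A

Total conductance ΣG = 1/25.7 + 1/73.3 + 1/32.4 = 0.08342 (units of 1/Ω).
By the current-divider rule, I = I_total · G_k/ΣG = 4.26 × 0.4665 = 1.987 A.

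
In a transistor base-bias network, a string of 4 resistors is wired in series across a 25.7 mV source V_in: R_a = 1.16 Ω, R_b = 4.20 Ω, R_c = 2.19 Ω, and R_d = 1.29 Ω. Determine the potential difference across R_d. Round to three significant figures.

ΣR = 1.16 + 4.20 + 2.19 + 1.29 = 8.840 Ω.
Voltage divider: V = V_in · (1.290 / 8.840) = 25.7 × 0.1459 = 3.750 mV.

V ≈ 3.75 mV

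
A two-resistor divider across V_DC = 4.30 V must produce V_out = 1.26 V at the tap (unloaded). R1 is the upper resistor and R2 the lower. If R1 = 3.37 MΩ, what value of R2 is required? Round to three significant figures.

Required fraction k = V_out/V_DC = 0.2930.
R2 = R1 · 0.2930/(1 − 0.2930) = 1.397 MΩ.

R2 ≈ 1.40 MΩ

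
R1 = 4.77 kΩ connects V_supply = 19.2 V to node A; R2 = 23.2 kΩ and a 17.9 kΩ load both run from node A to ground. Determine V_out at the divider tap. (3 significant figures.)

R2 ‖ R_L = (23.2 × 17.9)/(23.2 + 17.9) = 10.10 kΩ.
Voltage divider with the loaded lower leg: V_out = 19.2 × 10.10/(4.77 + 10.10) = 19.2 × 0.6793 = 13.04 V.
(Unloaded it would be 15.9 V; the load pulls it down.)

V_out ≈ 13.0 V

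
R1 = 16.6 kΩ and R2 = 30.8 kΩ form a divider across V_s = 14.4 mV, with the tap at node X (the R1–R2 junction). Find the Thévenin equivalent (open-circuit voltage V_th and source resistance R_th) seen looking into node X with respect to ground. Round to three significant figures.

V_th ≈ 9.36 mV, R_th ≈ 10.8 kΩ

With X open, the divider is unloaded: V_th = 14.4 × 30.8/47.40 = 9.357 mV.
Zeroing V_s shorts the top of R1 to ground, so R_th = R1 ‖ R2 = 10.79 kΩ.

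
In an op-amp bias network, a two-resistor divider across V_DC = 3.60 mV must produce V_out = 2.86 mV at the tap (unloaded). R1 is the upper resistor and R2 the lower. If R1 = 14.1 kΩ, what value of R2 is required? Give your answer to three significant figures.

V_out/V_DC = R2/(R1+R2) = 0.7944.
So R2 = R1 · V_out/(V_DC − V_out) = 14.1 × 2.86/(3.60 − 2.86) = 14.1 × 3.865 = 54.49 kΩ.

R2 ≈ 54.5 kΩ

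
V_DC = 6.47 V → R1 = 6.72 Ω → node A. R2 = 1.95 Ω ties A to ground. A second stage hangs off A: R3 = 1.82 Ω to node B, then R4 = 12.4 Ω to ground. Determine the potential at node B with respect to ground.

Node A sees R2 in parallel with the series input of stage 2, R3 + R4 = 14.22 Ω.
Effective lower resistance at A: R2 ‖ 14.22 = 1.715 Ω.
First divider: V_A = V_DC · 1.715/(6.72 + 1.715) = 1.315 V.
V_B = V_A × 0.8720 = 1.147 V.

V_B ≈ 1.15 V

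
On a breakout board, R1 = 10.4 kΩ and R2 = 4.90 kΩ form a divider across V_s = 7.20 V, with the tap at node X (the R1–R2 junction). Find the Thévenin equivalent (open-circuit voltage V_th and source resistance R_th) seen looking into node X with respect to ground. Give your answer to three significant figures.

V_th ≈ 2.31 V, R_th ≈ 3.33 kΩ

V_th is the unloaded tap voltage: V_s · R2/(R1+R2) = 7.20 × 0.3203 = 2.306 V.
Zeroing V_s shorts the top of R1 to ground, so R_th = R1 ‖ R2 = 3.331 kΩ.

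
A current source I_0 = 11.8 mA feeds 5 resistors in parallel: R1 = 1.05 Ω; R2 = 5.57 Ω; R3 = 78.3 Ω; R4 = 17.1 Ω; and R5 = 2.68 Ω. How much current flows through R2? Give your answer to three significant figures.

Total conductance ΣG = 1/1.05 + 1/5.57 + 1/78.3 + 1/17.1 + 1/2.68 = 1.576 (units of 1/Ω).
R2 takes the fraction G_k/ΣG = 0.1795/1.576 = 0.1139, so I = 11.8 × 0.1139 = 1.344 mA.

I ≈ 1.34 mA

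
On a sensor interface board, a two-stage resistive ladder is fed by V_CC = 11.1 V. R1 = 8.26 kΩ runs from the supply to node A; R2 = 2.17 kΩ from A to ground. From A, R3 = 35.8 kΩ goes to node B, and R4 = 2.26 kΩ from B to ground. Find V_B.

Looking into the second stage from A: R3 + R4 = 38.06 kΩ appears in parallel with R2.
Effective lower resistance at A: R2 ‖ 38.06 = 2.053 kΩ.
V_A = 11.1 × 2.053/(8.26 + 2.053) = 2.210 V.
V_B = V_A × 0.05938 = 0.1312 V.

V_B ≈ 0.131 V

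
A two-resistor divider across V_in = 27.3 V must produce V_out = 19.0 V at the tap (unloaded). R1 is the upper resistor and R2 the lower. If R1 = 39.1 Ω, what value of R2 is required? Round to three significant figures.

R2 ≈ 89.5 Ω

Required fraction k = V_out/V_in = 0.6960.
R2 = R1 · 0.6960/(1 − 0.6960) = 89.51 Ω.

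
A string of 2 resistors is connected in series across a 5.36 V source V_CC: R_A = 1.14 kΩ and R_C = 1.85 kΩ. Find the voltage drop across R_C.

Total series resistance ΣR = 1.14 + 1.85 = 2.990 kΩ.
V = V_CC · R/ΣR = 5.36 × 0.6187 = 3.316 V.

V ≈ 3.32 V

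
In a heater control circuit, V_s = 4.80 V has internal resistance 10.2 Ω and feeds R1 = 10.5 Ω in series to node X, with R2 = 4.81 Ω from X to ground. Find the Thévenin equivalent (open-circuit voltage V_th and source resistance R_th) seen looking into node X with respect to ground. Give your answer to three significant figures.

V_th ≈ 0.905 V, R_th ≈ 3.90 Ω

R1' = 10.2 + 10.5 = 20.70 Ω (source resistance + R1).
Open-circuit (no load on X): V_th = V_s · R2/(R1' + R2) = 4.80 × 4.81/(20.70 + 4.81) = 0.9051 V.
With V_s suppressed (replaced by a short), R_th = R1' ‖ R2 = (20.70 × 4.81)/(20.70 + 4.81) = 3.903 Ω.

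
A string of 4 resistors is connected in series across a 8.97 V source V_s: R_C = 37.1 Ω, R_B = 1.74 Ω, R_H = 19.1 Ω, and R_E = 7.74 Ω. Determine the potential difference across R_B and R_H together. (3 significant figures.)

Total series resistance ΣR = 37.1 + 1.74 + 19.1 + 7.74 = 65.68 Ω.
R_{R_B..R_H} = 1.74 + 19.1 = 20.84 Ω.
V = V_s · R/ΣR = 8.97 × 0.3173 = 2.846 V.

V ≈ 2.85 V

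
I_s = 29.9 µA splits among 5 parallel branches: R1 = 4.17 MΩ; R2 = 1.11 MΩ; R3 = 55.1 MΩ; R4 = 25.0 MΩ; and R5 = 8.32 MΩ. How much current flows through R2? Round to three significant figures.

Conductances: ΣG = 1/4.17 + 1/1.11 + 1/55.1 + 1/25.0 + 1/8.32 = 1.319 (1/MΩ).
Current divider: I(R2) = I_s · G_k/ΣG = 29.9 × (0.9009/1.319) = 29.9 × 0.6830 = 20.42 µA.

I ≈ 20.4 µA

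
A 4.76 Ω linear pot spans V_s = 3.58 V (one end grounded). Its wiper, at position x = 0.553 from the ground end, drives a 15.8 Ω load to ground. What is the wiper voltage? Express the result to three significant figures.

V_out ≈ 1.84 V

The pot divides into 2.128 Ω above the wiper and 2.632 Ω below.
(x·R_p) ‖ R_L = 2.256 Ω.
Loaded-divider output: V_out = 3.58 × 0.5147 = 1.843 V.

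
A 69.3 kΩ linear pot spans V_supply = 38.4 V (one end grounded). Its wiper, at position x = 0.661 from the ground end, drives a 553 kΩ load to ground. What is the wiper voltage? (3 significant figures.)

Lower segment x·R_p = 45.81 kΩ; upper segment (1−x)·R_p = 23.49 kΩ.
Lower segment in parallel with the load: 45.81 ‖ 553 = 42.30 kΩ.
V_out = 38.4 × 42.30/(23.49 + 42.30) = 24.69 V.

V_out ≈ 24.7 V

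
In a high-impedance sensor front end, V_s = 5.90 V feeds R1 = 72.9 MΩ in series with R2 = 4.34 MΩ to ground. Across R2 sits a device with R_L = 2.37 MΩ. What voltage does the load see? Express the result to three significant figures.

The load sits in parallel with R2, giving an effective lower resistance R2' = R2·R_L/(R2+R_L) = 1.533 MΩ.
Now apply the divider: V_out = 5.90 × 0.02059 = 0.1215 V.

V_out ≈ 0.122 V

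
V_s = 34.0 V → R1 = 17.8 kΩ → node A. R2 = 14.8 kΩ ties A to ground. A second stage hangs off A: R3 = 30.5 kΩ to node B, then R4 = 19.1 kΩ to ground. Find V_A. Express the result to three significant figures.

Node A sees R2 in parallel with the series input of stage 2, R3 + R4 = 49.60 kΩ.
Effective lower resistance at A: R2 ‖ 49.60 = 11.40 kΩ.
So V_A = 34.0 × 0.3904 = 13.27 V.

V_A ≈ 13.3 V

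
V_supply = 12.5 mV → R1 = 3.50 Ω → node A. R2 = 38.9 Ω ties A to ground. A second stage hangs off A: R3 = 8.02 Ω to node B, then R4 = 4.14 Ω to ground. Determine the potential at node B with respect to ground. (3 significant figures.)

V_B ≈ 3.09 mV

Node A sees R2 in parallel with the series input of stage 2, R3 + R4 = 12.16 Ω.
Effective lower resistance at A: R2 ‖ 12.16 = 9.264 Ω.
So V_A = 12.5 × 0.7258 = 9.072 mV.
Then the unloaded second divider: V_B = V_A × R4/(R3+R4) = 9.072 × 0.3405 = 3.089 mV.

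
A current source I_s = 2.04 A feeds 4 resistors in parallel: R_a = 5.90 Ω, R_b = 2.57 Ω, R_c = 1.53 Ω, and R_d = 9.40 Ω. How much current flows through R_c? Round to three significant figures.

Conductances: ΣG = 1/5.90 + 1/2.57 + 1/1.53 + 1/9.40 = 1.319 (1/Ω).
Current divider: I(R_c) = I_s · G_k/ΣG = 2.04 × (0.6536/1.319) = 2.04 × 0.4957 = 1.011 A.

I ≈ 1.01 A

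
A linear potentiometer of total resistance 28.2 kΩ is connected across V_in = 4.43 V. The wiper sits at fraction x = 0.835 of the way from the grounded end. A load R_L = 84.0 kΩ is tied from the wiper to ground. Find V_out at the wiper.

Lower segment x·R_p = 23.55 kΩ; upper segment (1−x)·R_p = 4.653 kΩ.
Lower segment in parallel with the load: 23.55 ‖ 84.0 = 18.39 kΩ.
Then V_out = V_in · 18.39/(4.653 + 18.39) = 3.536 V.
(Unloaded: V_out = x·V_in = 3.70 V.)

V_out ≈ 3.54 V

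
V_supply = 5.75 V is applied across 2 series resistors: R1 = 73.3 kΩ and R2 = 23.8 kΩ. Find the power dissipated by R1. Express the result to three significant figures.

P ≈ 0.257 mW

The common current is I = 5.75/97.10 = 0.05922 mA.
P = I²R = 0.003507 × 73.3 = 0.2570 mW.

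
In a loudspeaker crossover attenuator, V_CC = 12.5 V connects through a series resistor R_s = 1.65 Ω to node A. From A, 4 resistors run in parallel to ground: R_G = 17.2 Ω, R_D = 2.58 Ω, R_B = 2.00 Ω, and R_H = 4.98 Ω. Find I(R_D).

I ≈ 1.68 A

Equivalent of the parallel group: R_p = 0.8722 Ω.
V_A by voltage divider: V_A = 12.5 × 0.8722/(1.65 + 0.8722) = 4.323 V.
I(R_D) = V_A / R_D = 4.323/2.58 = 1.675 A.
(Check via current divider: I_total = 4.956 A; share G_k/ΣG = 0.3381 → same result.)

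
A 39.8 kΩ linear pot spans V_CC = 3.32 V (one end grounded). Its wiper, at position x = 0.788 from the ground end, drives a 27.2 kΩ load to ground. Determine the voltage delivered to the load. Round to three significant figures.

V_out ≈ 2.10 V

Split the track: R_lower = x·R_p = 31.36 kΩ, R_upper = (1−x)·R_p = 8.438 kΩ.
(x·R_p) ‖ R_L = 14.57 kΩ.
V_out = 3.32 × 14.57/(8.438 + 14.57) = 2.102 V.
(Unloaded: V_out = x·V_CC = 2.62 V.)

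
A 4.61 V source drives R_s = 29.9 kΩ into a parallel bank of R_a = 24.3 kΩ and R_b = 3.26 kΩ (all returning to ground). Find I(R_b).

I ≈ 0.124 mA

Equivalent of the parallel group: R_p = 2.874 kΩ.
Node voltage V_A = V_in · R_p/(R_s + R_p) = 4.61 × 0.08770 = 0.4043 V.
I(R_b) = V_A / R_b = 0.4043/3.26 = 0.1240 mA.
(Check via current divider: I_total = 0.1407 mA; share G_k/ΣG = 0.8817 → same result.)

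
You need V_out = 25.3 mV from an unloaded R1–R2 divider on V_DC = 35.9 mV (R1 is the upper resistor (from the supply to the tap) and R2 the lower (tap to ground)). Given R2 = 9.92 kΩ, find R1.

R1 ≈ 4.16 kΩ

The divider ratio is R2/(R1+R2) = 25.3/35.9 = 0.7047.
R1 = R2·(1/k − 1) = 9.92 × 0.4190 = 4.156 kΩ.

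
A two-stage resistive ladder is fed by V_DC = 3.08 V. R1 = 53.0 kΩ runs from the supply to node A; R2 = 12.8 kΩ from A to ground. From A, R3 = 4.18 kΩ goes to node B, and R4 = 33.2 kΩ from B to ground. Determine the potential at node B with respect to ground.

V_B ≈ 0.417 V

The second stage (R3 + R4 = 37.38 kΩ) loads node A in parallel with R2.
Effective lower resistance at A: R2 ‖ 37.38 = 9.535 kΩ.
So V_A = 3.08 × 0.1525 = 0.4696 V.
Then the unloaded second divider: V_B = V_A × R4/(R3+R4) = 0.4696 × 0.8882 = 0.4171 V.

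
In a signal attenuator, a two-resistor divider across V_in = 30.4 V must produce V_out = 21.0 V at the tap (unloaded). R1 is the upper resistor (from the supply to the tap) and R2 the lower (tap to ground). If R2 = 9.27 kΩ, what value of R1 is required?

The divider ratio is R2/(R1+R2) = 21.0/30.4 = 0.6908.
So R1 = R2 · (V_in/V_out − 1) = 9.27 × (30.4/21.0 − 1) = 9.27 × 0.4476 = 4.149 kΩ.

R1 ≈ 4.15 kΩ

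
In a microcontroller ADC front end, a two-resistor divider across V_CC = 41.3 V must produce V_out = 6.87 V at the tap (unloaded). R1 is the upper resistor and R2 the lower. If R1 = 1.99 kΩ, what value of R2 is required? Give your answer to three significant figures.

R2 ≈ 0.397 kΩ

V_out/V_CC = R2/(R1+R2) = 0.1663.
Rearranging, R2 = R1·k/(1−k) = 1.99 × 0.1995 = 0.3971 kΩ.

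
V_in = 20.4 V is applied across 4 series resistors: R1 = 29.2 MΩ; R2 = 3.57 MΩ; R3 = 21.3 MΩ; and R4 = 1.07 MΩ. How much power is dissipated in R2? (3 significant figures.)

P ≈ 0.489 µW

Series current I = V_in/ΣR = 20.4/55.14 = 0.3700 µA.
P = I²R = 0.1369 × 3.57 = 0.4886 µW.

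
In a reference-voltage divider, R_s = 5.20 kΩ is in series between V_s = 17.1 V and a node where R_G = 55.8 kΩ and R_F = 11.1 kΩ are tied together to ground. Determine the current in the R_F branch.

I ≈ 0.986 mA

Equivalent of the parallel group: R_p = 9.258 kΩ.
Node voltage V_A = V_s · R_p/(R_s + R_p) = 17.1 × 0.6403 = 10.95 V.
Branch current I = V_A/R_F = 10.95/11.1 = 0.9865 mA.
(Equivalently: I_total = 1.183 mA, then current-divider fraction G_k/ΣG = 0.8341.)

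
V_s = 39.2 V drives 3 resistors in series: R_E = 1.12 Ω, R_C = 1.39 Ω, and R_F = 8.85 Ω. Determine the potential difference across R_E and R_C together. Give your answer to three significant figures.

V ≈ 8.66 V

Total series resistance ΣR = 1.12 + 1.39 + 8.85 = 11.36 Ω.
R_{R_E..R_C} = 1.12 + 1.39 = 2.510 Ω.
V = V_s · R/ΣR = 39.2 × 0.2210 = 8.661 V.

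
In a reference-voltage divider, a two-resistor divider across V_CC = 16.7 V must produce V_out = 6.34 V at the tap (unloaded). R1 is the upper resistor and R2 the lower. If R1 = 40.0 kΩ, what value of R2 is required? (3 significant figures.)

R2 ≈ 24.5 kΩ

V_out/V_CC = R2/(R1+R2) = 0.3796.
R2 = R1 · 0.3796/(1 − 0.3796) = 24.48 kΩ.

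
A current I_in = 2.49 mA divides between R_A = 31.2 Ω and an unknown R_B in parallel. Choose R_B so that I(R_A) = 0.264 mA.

In a two-way split, I_A/I_in = R_B/(R_A + R_B).
0.264/2.49 = R_B/(R_A + R_B) → R_B = R_A · (0.1060)/(1 − 0.1060) = 31.2 × 0.1186 = 3.700 Ω.

R_B ≈ 3.70 Ω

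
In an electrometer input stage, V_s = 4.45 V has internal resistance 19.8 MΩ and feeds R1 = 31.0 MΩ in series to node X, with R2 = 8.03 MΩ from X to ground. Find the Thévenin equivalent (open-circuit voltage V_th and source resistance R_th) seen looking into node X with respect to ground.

R1' = 19.8 + 31.0 = 50.80 MΩ (source resistance + R1).
Open-circuit (no load on X): V_th = V_s · R2/(R1' + R2) = 4.45 × 8.03/(50.80 + 8.03) = 0.6074 V.
With V_s suppressed (replaced by a short), R_th = R1' ‖ R2 = (50.80 × 8.03)/(50.80 + 8.03) = 6.934 MΩ.

V_th ≈ 0.607 V, R_th ≈ 6.93 MΩ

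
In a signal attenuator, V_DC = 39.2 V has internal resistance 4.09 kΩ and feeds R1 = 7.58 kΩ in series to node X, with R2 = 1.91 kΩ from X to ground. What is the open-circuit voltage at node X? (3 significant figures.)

V_th ≈ 5.51 V

R1' = 4.09 + 7.58 = 11.67 kΩ (source resistance + R1).
V_th is the unloaded tap voltage: V_DC · R2/(R1'+R2) = 39.2 × 0.1406 = 5.513 V.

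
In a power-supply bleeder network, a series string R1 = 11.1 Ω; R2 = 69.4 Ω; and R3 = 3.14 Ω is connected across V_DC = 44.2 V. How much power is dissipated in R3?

P ≈ 0.877 W

Series current I = V_DC/ΣR = 44.2/83.64 = 0.5285 A.
V(R3) = I·R = 1.659 V; P = V·I = 1.659 × 0.5285 = 0.8769 W.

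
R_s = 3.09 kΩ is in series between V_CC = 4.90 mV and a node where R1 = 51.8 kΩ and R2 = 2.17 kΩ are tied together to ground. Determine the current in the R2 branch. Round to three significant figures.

Equivalent of the parallel group: R_p = 2.083 kΩ.
Node voltage V_A = V_CC · R_p/(R_s + R_p) = 4.90 × 0.4026 = 1.973 mV.
Branch current I = V_A/R2 = 1.973/2.17 = 0.9092 µA.
(Equivalently: I_total = 0.9473 µA, then current-divider fraction G_k/ΣG = 0.9598.)

I ≈ 0.909 µA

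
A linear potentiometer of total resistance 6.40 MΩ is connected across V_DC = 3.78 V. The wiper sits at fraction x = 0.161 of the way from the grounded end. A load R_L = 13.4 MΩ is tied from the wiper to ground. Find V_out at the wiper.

V_out ≈ 0.572 V

The pot divides into 5.370 MΩ above the wiper and 1.030 MΩ below.
Lower segment in parallel with the load: 1.030 ‖ 13.4 = 0.9568 MΩ.
Then V_out = V_DC · 0.9568/(5.370 + 0.9568) = 0.5717 V.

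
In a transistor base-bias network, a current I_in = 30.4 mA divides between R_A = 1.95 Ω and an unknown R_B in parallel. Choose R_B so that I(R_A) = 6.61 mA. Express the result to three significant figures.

R_B ≈ 0.542 Ω

The fraction through R_A equals R_B/(R_A+R_B).
6.61/30.4 = R_B/(R_A + R_B) → R_B = R_A · (0.2174)/(1 − 0.2174) = 1.95 × 0.2778 = 0.5418 Ω.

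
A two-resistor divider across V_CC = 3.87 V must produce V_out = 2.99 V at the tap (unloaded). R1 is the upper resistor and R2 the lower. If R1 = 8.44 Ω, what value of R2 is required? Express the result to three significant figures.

R2 ≈ 28.7 Ω

The divider ratio is R2/(R1+R2) = 2.99/3.87 = 0.7726.
So R2 = R1 · V_out/(V_CC − V_out) = 8.44 × 2.99/(3.87 − 2.99) = 8.44 × 3.398 = 28.68 Ω.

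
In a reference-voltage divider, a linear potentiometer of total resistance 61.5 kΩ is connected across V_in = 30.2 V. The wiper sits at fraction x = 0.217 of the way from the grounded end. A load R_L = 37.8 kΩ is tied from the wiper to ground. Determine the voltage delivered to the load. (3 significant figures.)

V_out ≈ 5.13 V

Lower segment x·R_p = 13.35 kΩ; upper segment (1−x)·R_p = 48.15 kΩ.
(x·R_p) ‖ R_L = 9.863 kΩ.
Loaded-divider output: V_out = 30.2 × 0.1700 = 5.134 V.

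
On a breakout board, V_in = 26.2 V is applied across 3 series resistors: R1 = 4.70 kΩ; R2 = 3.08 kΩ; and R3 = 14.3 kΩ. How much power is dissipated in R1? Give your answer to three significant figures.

P ≈ 6.62 mW

The common current is I = 26.2/22.08 = 1.187 mA.
V(R1) = I·R = 5.577 V; P = V·I = 5.577 × 1.187 = 6.618 mW.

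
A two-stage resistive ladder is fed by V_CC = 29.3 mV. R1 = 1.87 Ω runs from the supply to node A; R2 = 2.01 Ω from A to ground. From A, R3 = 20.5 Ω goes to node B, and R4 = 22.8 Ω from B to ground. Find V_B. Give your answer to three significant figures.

The second stage (R3 + R4 = 43.30 Ω) loads node A in parallel with R2.
R2 ‖ (R3+R4) = 1.921 Ω.
First divider: V_A = V_CC · 1.921/(1.87 + 1.921) = 14.85 mV.
Stage 2 is unloaded, so V_B = V_A · R4/(R3+R4) = 14.85 × 22.8/43.30 = 7.818 mV.

V_B ≈ 7.82 mV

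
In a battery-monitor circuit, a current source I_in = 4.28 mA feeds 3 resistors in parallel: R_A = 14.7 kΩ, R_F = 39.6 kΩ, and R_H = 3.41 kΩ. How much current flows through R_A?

I ≈ 0.753 mA

ΣG = 1/14.7 + 1/39.6 + 1/3.41 = 0.3865.
R_A takes the fraction G_k/ΣG = 0.06803/0.3865 = 0.1760, so I = 4.28 × 0.1760 = 0.7532 mA.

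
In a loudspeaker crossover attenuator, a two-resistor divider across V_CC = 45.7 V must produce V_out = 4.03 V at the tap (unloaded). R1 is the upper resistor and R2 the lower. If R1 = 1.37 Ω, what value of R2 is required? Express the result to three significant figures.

R2 ≈ 0.132 Ω

Required fraction k = V_out/V_CC = 0.08818.
Rearranging, R2 = R1·k/(1−k) = 1.37 × 0.09671 = 0.1325 Ω.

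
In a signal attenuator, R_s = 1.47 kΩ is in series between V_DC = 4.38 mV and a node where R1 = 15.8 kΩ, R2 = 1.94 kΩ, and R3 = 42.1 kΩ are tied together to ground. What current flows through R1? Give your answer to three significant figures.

I ≈ 0.147 µA

Equivalent of the parallel group: R_p = 1.660 kΩ.
Node voltage V_A = V_DC · R_p/(R_s + R_p) = 4.38 × 0.5303 = 2.323 mV.
I(R1) = V_A / R1 = 2.323/15.8 = 0.1470 µA.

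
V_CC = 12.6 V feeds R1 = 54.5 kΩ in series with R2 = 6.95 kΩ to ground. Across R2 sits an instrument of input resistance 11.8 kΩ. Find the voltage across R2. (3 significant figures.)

V_out ≈ 0.936 V

The load sits in parallel with R2, giving an effective lower resistance R2' = R2·R_L/(R2+R_L) = 4.374 kΩ.
Voltage divider with the loaded lower leg: V_out = 12.6 × 4.374/(54.5 + 4.374) = 12.6 × 0.07429 = 0.9361 V.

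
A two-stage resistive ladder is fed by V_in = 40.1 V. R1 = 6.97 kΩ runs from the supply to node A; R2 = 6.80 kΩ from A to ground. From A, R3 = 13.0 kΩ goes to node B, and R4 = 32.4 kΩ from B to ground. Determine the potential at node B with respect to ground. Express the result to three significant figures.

Node A sees R2 in parallel with the series input of stage 2, R3 + R4 = 45.40 kΩ.
Effective lower resistance at A: R2 ‖ 45.40 = 5.914 kΩ.
V_A = 40.1 × 5.914/(6.97 + 5.914) = 18.41 V.
Stage 2 is unloaded, so V_B = V_A · R4/(R3+R4) = 18.41 × 32.4/45.40 = 13.14 V.

V_B ≈ 13.1 V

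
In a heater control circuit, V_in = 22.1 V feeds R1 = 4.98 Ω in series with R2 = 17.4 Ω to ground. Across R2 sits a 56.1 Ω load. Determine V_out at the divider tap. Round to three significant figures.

V_out ≈ 16.1 V

R2 ‖ R_L = (17.4 × 56.1)/(17.4 + 56.1) = 13.28 Ω.
Then V_out = V_in · R2'/(R1 + R2') = 22.1 × 13.28/18.26 = 16.07 V.
(Unloaded it would be 17.2 V; the load pulls it down.)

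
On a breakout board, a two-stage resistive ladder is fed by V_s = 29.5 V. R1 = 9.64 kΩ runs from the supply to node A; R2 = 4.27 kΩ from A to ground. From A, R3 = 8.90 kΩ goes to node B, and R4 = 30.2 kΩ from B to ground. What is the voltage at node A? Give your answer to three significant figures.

Looking into the second stage from A: R3 + R4 = 39.10 kΩ appears in parallel with R2.
Effective lower resistance at A: R2 ‖ 39.10 = 3.850 kΩ.
First divider: V_A = V_s · 3.850/(9.64 + 3.850) = 8.419 V.

V_A ≈ 8.42 V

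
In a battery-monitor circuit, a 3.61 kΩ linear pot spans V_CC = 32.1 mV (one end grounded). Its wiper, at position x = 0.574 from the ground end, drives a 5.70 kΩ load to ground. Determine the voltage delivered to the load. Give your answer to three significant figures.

V_out ≈ 16.0 mV

Split the track: R_lower = x·R_p = 2.072 kΩ, R_upper = (1−x)·R_p = 1.538 kΩ.
(x·R_p) ‖ R_L = 1.520 kΩ.
Then V_out = V_CC · 1.520/(1.538 + 1.520) = 15.95 mV.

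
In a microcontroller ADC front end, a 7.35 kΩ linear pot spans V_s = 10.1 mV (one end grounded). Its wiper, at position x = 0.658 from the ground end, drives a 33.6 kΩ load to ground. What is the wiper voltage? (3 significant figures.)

The pot divides into 2.514 kΩ above the wiper and 4.836 kΩ below.
R_L loads the lower segment: effective lower R = 4.228 kΩ.
Loaded-divider output: V_out = 10.1 × 0.6271 = 6.334 mV.
(Unloaded: V_out = x·V_s = 6.65 mV.)

V_out ≈ 6.33 mV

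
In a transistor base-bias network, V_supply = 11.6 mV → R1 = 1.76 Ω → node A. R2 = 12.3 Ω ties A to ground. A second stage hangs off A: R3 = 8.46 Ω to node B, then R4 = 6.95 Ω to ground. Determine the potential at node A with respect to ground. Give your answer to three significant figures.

Looking into the second stage from A: R3 + R4 = 15.41 Ω appears in parallel with R2.
R2 ‖ (R3+R4) = 6.840 Ω.
First divider: V_A = V_supply · 6.840/(1.76 + 6.840) = 9.226 mV.

V_A ≈ 9.23 mV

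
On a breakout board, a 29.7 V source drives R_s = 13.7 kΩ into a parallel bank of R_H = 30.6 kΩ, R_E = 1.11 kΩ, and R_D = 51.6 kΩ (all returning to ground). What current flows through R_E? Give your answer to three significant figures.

Equivalent of the parallel group: R_p = 1.049 kΩ.
V_A by voltage divider: V_A = 29.7 × 1.049/(13.7 + 1.049) = 2.113 V.
I(R_E) = V_A / R_E = 2.113/1.11 = 1.904 mA.

I ≈ 1.90 mA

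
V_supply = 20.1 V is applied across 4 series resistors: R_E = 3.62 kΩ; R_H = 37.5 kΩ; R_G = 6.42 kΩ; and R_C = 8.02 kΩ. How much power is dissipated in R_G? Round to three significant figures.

The common current is I = 20.1/55.56 = 0.3618 mA.
P = I²R = 0.1309 × 6.42 = 0.8402 mW.

P ≈ 0.840 mW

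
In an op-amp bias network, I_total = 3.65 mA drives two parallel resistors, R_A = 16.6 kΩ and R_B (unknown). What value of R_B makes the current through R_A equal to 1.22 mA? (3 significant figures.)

R_B ≈ 8.33 kΩ

Two-branch current divider: I_A = I_total · R_B/(R_A + R_B).
With f = 0.3342, R_B = R_A · f/(1−f) = 16.6 × 0.5021 = 8.334 kΩ.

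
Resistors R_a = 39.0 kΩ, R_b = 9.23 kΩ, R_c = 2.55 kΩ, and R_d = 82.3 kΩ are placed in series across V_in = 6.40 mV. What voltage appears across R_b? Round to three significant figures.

Total series resistance ΣR = 39.0 + 9.23 + 2.55 + 82.3 = 133.1 kΩ.
By the voltage-divider rule, V = 6.40 × 9.230/133.1 = 0.4439 mV.

V ≈ 0.444 mV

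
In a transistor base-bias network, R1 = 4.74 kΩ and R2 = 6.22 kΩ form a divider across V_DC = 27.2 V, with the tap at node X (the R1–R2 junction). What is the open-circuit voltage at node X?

With X open, the divider is unloaded: V_th = 27.2 × 6.22/10.96 = 15.44 V.

V_th ≈ 15.4 V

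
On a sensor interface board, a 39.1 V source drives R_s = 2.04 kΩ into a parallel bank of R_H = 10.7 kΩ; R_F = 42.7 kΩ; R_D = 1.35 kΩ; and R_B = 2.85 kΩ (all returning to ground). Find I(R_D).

Parallel bank: R_p = 1/(1/10.7 + 1/42.7 + 1/1.35 + 1/2.85) = 0.8275 kΩ.
Node voltage V_A = V_supply · R_p/(R_s + R_p) = 39.1 × 0.2886 = 11.28 V.
I(R_D) = V_A / R_D = 11.28/1.35 = 8.358 mA.

I ≈ 8.36 mA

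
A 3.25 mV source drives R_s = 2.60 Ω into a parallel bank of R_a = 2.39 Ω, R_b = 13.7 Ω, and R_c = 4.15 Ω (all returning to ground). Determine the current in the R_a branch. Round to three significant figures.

Combine the parallel branches: R_p = (1/2.39 + 1/13.7 + 1/4.15)⁻¹ = 1.365 Ω.
V_A = 3.25 × 1.365/3.965 = 1.119 mV.
I(R_a) = V_A / R_a = 1.119/2.39 = 0.4682 mA.

I ≈ 0.468 mA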